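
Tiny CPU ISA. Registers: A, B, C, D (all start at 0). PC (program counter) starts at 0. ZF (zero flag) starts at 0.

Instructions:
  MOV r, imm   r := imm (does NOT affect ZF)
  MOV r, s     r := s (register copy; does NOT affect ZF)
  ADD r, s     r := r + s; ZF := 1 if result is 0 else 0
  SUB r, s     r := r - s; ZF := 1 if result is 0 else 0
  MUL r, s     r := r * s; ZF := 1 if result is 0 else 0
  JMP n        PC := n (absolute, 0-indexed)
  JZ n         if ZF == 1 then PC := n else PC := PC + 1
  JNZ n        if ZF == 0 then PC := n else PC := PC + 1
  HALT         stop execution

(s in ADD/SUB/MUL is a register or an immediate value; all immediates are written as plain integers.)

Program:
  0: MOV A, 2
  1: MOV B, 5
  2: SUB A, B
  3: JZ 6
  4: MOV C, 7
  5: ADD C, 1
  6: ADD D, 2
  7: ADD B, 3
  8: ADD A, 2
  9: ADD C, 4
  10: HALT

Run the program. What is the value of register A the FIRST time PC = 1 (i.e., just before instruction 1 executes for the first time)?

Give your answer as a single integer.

Step 1: PC=0 exec 'MOV A, 2'. After: A=2 B=0 C=0 D=0 ZF=0 PC=1
First time PC=1: A=2

2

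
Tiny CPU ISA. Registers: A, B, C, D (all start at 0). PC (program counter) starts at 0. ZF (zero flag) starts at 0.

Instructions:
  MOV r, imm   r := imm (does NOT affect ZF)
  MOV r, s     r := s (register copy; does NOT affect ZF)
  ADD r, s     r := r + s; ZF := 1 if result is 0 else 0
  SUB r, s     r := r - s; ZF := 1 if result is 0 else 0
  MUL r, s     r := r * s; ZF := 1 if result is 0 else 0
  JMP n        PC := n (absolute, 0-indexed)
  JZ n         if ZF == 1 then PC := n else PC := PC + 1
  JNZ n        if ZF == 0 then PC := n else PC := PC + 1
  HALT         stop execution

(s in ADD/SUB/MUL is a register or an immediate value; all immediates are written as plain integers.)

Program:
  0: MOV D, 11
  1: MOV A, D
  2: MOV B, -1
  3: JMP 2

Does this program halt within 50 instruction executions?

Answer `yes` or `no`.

Answer: no

Derivation:
Step 1: PC=0 exec 'MOV D, 11'. After: A=0 B=0 C=0 D=11 ZF=0 PC=1
Step 2: PC=1 exec 'MOV A, D'. After: A=11 B=0 C=0 D=11 ZF=0 PC=2
Step 3: PC=2 exec 'MOV B, -1'. After: A=11 B=-1 C=0 D=11 ZF=0 PC=3
Step 4: PC=3 exec 'JMP 2'. After: A=11 B=-1 C=0 D=11 ZF=0 PC=2
Step 5: PC=2 exec 'MOV B, -1'. After: A=11 B=-1 C=0 D=11 ZF=0 PC=3
State after step 5 equals state after step 3: the program is in a cycle of length 2 and will never halt.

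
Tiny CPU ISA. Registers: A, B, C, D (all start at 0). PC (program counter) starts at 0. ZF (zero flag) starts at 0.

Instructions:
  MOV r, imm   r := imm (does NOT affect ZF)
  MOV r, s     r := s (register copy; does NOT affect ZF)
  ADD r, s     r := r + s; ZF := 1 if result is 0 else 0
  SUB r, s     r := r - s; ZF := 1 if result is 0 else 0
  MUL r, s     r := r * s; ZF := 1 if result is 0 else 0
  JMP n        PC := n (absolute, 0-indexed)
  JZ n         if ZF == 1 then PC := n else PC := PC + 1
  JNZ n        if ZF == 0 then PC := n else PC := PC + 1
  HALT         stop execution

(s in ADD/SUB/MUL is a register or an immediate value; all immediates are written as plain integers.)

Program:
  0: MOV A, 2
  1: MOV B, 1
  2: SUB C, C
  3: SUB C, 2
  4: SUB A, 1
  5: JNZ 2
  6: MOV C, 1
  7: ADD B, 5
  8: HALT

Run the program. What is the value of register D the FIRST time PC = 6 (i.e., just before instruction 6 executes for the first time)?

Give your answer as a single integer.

Step 1: PC=0 exec 'MOV A, 2'. After: A=2 B=0 C=0 D=0 ZF=0 PC=1
Step 2: PC=1 exec 'MOV B, 1'. After: A=2 B=1 C=0 D=0 ZF=0 PC=2
Step 3: PC=2 exec 'SUB C, C'. After: A=2 B=1 C=0 D=0 ZF=1 PC=3
Step 4: PC=3 exec 'SUB C, 2'. After: A=2 B=1 C=-2 D=0 ZF=0 PC=4
Step 5: PC=4 exec 'SUB A, 1'. After: A=1 B=1 C=-2 D=0 ZF=0 PC=5
Step 6: PC=5 exec 'JNZ 2'. After: A=1 B=1 C=-2 D=0 ZF=0 PC=2
Step 7: PC=2 exec 'SUB C, C'. After: A=1 B=1 C=0 D=0 ZF=1 PC=3
Step 8: PC=3 exec 'SUB C, 2'. After: A=1 B=1 C=-2 D=0 ZF=0 PC=4
Step 9: PC=4 exec 'SUB A, 1'. After: A=0 B=1 C=-2 D=0 ZF=1 PC=5
Step 10: PC=5 exec 'JNZ 2'. After: A=0 B=1 C=-2 D=0 ZF=1 PC=6
First time PC=6: D=0

0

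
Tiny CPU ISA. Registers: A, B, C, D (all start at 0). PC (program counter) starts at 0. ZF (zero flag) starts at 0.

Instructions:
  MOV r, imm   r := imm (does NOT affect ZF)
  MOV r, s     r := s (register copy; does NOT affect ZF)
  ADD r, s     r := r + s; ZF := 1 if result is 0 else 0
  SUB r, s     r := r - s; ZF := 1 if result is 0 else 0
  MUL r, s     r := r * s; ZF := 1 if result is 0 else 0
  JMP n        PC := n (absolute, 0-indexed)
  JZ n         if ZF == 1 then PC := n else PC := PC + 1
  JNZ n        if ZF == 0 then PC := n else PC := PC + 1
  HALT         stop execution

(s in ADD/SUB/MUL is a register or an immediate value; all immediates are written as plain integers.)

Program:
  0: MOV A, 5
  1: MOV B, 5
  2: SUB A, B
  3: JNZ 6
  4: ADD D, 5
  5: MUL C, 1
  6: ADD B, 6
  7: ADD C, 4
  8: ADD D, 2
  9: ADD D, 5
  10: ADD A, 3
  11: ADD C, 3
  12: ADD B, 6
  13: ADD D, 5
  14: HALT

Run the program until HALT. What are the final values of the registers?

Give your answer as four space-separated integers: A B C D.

Step 1: PC=0 exec 'MOV A, 5'. After: A=5 B=0 C=0 D=0 ZF=0 PC=1
Step 2: PC=1 exec 'MOV B, 5'. After: A=5 B=5 C=0 D=0 ZF=0 PC=2
Step 3: PC=2 exec 'SUB A, B'. After: A=0 B=5 C=0 D=0 ZF=1 PC=3
Step 4: PC=3 exec 'JNZ 6'. After: A=0 B=5 C=0 D=0 ZF=1 PC=4
Step 5: PC=4 exec 'ADD D, 5'. After: A=0 B=5 C=0 D=5 ZF=0 PC=5
Step 6: PC=5 exec 'MUL C, 1'. After: A=0 B=5 C=0 D=5 ZF=1 PC=6
Step 7: PC=6 exec 'ADD B, 6'. After: A=0 B=11 C=0 D=5 ZF=0 PC=7
Step 8: PC=7 exec 'ADD C, 4'. After: A=0 B=11 C=4 D=5 ZF=0 PC=8
Step 9: PC=8 exec 'ADD D, 2'. After: A=0 B=11 C=4 D=7 ZF=0 PC=9
Step 10: PC=9 exec 'ADD D, 5'. After: A=0 B=11 C=4 D=12 ZF=0 PC=10
Step 11: PC=10 exec 'ADD A, 3'. After: A=3 B=11 C=4 D=12 ZF=0 PC=11
Step 12: PC=11 exec 'ADD C, 3'. After: A=3 B=11 C=7 D=12 ZF=0 PC=12
Step 13: PC=12 exec 'ADD B, 6'. After: A=3 B=17 C=7 D=12 ZF=0 PC=13
Step 14: PC=13 exec 'ADD D, 5'. After: A=3 B=17 C=7 D=17 ZF=0 PC=14
Step 15: PC=14 exec 'HALT'. After: A=3 B=17 C=7 D=17 ZF=0 PC=14 HALTED

Answer: 3 17 7 17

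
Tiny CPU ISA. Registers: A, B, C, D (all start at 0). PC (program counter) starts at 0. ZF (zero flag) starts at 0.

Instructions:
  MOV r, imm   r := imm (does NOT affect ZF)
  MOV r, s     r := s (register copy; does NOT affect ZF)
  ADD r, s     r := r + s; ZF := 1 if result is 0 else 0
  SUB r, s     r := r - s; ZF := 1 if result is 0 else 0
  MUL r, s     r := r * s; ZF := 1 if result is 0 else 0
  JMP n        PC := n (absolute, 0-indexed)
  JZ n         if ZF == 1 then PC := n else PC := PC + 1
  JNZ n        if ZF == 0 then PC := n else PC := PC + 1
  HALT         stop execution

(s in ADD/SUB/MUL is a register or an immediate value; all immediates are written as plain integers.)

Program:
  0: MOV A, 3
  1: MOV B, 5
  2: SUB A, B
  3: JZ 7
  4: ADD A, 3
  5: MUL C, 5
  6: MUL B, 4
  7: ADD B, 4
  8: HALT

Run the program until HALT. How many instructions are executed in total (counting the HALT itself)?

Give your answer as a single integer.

Answer: 9

Derivation:
Step 1: PC=0 exec 'MOV A, 3'. After: A=3 B=0 C=0 D=0 ZF=0 PC=1
Step 2: PC=1 exec 'MOV B, 5'. After: A=3 B=5 C=0 D=0 ZF=0 PC=2
Step 3: PC=2 exec 'SUB A, B'. After: A=-2 B=5 C=0 D=0 ZF=0 PC=3
Step 4: PC=3 exec 'JZ 7'. After: A=-2 B=5 C=0 D=0 ZF=0 PC=4
Step 5: PC=4 exec 'ADD A, 3'. After: A=1 B=5 C=0 D=0 ZF=0 PC=5
Step 6: PC=5 exec 'MUL C, 5'. After: A=1 B=5 C=0 D=0 ZF=1 PC=6
Step 7: PC=6 exec 'MUL B, 4'. After: A=1 B=20 C=0 D=0 ZF=0 PC=7
Step 8: PC=7 exec 'ADD B, 4'. After: A=1 B=24 C=0 D=0 ZF=0 PC=8
Step 9: PC=8 exec 'HALT'. After: A=1 B=24 C=0 D=0 ZF=0 PC=8 HALTED
Total instructions executed: 9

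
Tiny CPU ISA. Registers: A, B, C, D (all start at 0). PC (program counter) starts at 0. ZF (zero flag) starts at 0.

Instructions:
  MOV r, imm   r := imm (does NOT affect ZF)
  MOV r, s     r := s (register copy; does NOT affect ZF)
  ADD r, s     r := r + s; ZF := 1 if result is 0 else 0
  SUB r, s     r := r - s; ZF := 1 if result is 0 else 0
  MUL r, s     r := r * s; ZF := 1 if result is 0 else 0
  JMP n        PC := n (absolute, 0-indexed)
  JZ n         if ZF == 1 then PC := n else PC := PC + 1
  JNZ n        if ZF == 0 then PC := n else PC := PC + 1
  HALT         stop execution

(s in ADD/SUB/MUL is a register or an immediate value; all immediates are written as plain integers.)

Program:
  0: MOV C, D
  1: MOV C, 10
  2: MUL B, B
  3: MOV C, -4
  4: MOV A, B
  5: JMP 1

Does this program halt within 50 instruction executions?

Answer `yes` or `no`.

Answer: no

Derivation:
Step 1: PC=0 exec 'MOV C, D'. After: A=0 B=0 C=0 D=0 ZF=0 PC=1
Step 2: PC=1 exec 'MOV C, 10'. After: A=0 B=0 C=10 D=0 ZF=0 PC=2
Step 3: PC=2 exec 'MUL B, B'. After: A=0 B=0 C=10 D=0 ZF=1 PC=3
Step 4: PC=3 exec 'MOV C, -4'. After: A=0 B=0 C=-4 D=0 ZF=1 PC=4
Step 5: PC=4 exec 'MOV A, B'. After: A=0 B=0 C=-4 D=0 ZF=1 PC=5
Step 6: PC=5 exec 'JMP 1'. After: A=0 B=0 C=-4 D=0 ZF=1 PC=1
Step 7: PC=1 exec 'MOV C, 10'. After: A=0 B=0 C=10 D=0 ZF=1 PC=2
Step 8: PC=2 exec 'MUL B, B'. After: A=0 B=0 C=10 D=0 ZF=1 PC=3
State after step 8 equals state after step 3: the program is in a cycle of length 5 and will never halt.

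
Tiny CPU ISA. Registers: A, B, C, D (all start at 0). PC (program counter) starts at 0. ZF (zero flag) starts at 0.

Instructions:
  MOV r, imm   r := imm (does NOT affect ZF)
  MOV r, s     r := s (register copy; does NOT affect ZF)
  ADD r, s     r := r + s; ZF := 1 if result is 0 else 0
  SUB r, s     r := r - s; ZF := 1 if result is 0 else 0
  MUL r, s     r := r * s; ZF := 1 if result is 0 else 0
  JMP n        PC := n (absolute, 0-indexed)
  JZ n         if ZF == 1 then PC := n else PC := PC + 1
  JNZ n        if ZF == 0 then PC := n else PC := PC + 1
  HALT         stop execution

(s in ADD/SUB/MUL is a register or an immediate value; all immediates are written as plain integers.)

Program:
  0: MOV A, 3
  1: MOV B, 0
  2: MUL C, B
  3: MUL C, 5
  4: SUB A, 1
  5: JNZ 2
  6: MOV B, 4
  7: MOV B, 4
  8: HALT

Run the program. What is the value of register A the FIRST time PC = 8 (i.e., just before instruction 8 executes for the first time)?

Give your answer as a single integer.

Step 1: PC=0 exec 'MOV A, 3'. After: A=3 B=0 C=0 D=0 ZF=0 PC=1
Step 2: PC=1 exec 'MOV B, 0'. After: A=3 B=0 C=0 D=0 ZF=0 PC=2
Step 3: PC=2 exec 'MUL C, B'. After: A=3 B=0 C=0 D=0 ZF=1 PC=3
Step 4: PC=3 exec 'MUL C, 5'. After: A=3 B=0 C=0 D=0 ZF=1 PC=4
Step 5: PC=4 exec 'SUB A, 1'. After: A=2 B=0 C=0 D=0 ZF=0 PC=5
Step 6: PC=5 exec 'JNZ 2'. After: A=2 B=0 C=0 D=0 ZF=0 PC=2
Step 7: PC=2 exec 'MUL C, B'. After: A=2 B=0 C=0 D=0 ZF=1 PC=3
Step 8: PC=3 exec 'MUL C, 5'. After: A=2 B=0 C=0 D=0 ZF=1 PC=4
Step 9: PC=4 exec 'SUB A, 1'. After: A=1 B=0 C=0 D=0 ZF=0 PC=5
Step 10: PC=5 exec 'JNZ 2'. After: A=1 B=0 C=0 D=0 ZF=0 PC=2
Step 11: PC=2 exec 'MUL C, B'. After: A=1 B=0 C=0 D=0 ZF=1 PC=3
Step 12: PC=3 exec 'MUL C, 5'. After: A=1 B=0 C=0 D=0 ZF=1 PC=4
Step 13: PC=4 exec 'SUB A, 1'. After: A=0 B=0 C=0 D=0 ZF=1 PC=5
Step 14: PC=5 exec 'JNZ 2'. After: A=0 B=0 C=0 D=0 ZF=1 PC=6
Step 15: PC=6 exec 'MOV B, 4'. After: A=0 B=4 C=0 D=0 ZF=1 PC=7
Step 16: PC=7 exec 'MOV B, 4'. After: A=0 B=4 C=0 D=0 ZF=1 PC=8
First time PC=8: A=0

0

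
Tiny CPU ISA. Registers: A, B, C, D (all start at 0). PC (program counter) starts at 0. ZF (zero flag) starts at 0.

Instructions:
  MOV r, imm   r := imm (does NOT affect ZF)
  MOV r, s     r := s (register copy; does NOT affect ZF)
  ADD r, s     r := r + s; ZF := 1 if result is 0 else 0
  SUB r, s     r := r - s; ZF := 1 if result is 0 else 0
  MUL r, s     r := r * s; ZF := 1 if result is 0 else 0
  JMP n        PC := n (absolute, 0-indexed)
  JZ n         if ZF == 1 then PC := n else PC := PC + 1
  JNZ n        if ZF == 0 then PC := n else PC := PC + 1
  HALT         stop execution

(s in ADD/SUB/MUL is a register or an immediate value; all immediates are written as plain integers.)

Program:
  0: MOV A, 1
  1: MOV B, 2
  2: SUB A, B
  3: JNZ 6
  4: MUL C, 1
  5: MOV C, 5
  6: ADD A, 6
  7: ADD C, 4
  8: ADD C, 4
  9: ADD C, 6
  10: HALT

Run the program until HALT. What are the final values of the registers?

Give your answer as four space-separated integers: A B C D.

Step 1: PC=0 exec 'MOV A, 1'. After: A=1 B=0 C=0 D=0 ZF=0 PC=1
Step 2: PC=1 exec 'MOV B, 2'. After: A=1 B=2 C=0 D=0 ZF=0 PC=2
Step 3: PC=2 exec 'SUB A, B'. After: A=-1 B=2 C=0 D=0 ZF=0 PC=3
Step 4: PC=3 exec 'JNZ 6'. After: A=-1 B=2 C=0 D=0 ZF=0 PC=6
Step 5: PC=6 exec 'ADD A, 6'. After: A=5 B=2 C=0 D=0 ZF=0 PC=7
Step 6: PC=7 exec 'ADD C, 4'. After: A=5 B=2 C=4 D=0 ZF=0 PC=8
Step 7: PC=8 exec 'ADD C, 4'. After: A=5 B=2 C=8 D=0 ZF=0 PC=9
Step 8: PC=9 exec 'ADD C, 6'. After: A=5 B=2 C=14 D=0 ZF=0 PC=10
Step 9: PC=10 exec 'HALT'. After: A=5 B=2 C=14 D=0 ZF=0 PC=10 HALTED

Answer: 5 2 14 0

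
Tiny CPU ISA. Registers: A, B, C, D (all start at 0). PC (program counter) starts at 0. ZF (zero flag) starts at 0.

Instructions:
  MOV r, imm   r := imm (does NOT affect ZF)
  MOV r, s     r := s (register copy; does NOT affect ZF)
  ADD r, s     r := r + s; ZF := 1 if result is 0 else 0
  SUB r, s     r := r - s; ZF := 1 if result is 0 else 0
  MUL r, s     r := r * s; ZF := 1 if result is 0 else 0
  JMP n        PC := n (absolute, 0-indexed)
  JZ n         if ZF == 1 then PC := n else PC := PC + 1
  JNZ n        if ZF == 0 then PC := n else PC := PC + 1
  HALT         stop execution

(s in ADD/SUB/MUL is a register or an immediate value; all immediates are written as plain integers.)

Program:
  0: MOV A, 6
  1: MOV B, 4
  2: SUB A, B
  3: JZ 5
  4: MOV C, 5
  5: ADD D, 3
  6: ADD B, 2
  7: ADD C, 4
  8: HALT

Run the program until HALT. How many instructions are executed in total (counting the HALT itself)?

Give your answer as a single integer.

Answer: 9

Derivation:
Step 1: PC=0 exec 'MOV A, 6'. After: A=6 B=0 C=0 D=0 ZF=0 PC=1
Step 2: PC=1 exec 'MOV B, 4'. After: A=6 B=4 C=0 D=0 ZF=0 PC=2
Step 3: PC=2 exec 'SUB A, B'. After: A=2 B=4 C=0 D=0 ZF=0 PC=3
Step 4: PC=3 exec 'JZ 5'. After: A=2 B=4 C=0 D=0 ZF=0 PC=4
Step 5: PC=4 exec 'MOV C, 5'. After: A=2 B=4 C=5 D=0 ZF=0 PC=5
Step 6: PC=5 exec 'ADD D, 3'. After: A=2 B=4 C=5 D=3 ZF=0 PC=6
Step 7: PC=6 exec 'ADD B, 2'. After: A=2 B=6 C=5 D=3 ZF=0 PC=7
Step 8: PC=7 exec 'ADD C, 4'. After: A=2 B=6 C=9 D=3 ZF=0 PC=8
Step 9: PC=8 exec 'HALT'. After: A=2 B=6 C=9 D=3 ZF=0 PC=8 HALTED
Total instructions executed: 9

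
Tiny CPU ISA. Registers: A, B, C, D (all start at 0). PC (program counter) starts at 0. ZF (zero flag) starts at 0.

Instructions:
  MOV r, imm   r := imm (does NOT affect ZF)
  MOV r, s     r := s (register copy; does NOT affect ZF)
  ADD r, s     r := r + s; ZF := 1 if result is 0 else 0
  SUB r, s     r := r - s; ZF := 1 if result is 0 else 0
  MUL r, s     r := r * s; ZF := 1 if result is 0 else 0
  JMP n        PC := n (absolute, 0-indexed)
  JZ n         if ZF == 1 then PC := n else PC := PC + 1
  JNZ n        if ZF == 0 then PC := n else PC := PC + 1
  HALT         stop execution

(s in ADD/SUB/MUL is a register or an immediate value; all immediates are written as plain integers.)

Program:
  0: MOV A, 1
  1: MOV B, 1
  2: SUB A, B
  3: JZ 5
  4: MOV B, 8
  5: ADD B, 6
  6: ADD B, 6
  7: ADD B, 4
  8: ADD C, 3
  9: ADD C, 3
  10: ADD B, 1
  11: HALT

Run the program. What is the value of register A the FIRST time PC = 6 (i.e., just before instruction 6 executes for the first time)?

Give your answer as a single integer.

Step 1: PC=0 exec 'MOV A, 1'. After: A=1 B=0 C=0 D=0 ZF=0 PC=1
Step 2: PC=1 exec 'MOV B, 1'. After: A=1 B=1 C=0 D=0 ZF=0 PC=2
Step 3: PC=2 exec 'SUB A, B'. After: A=0 B=1 C=0 D=0 ZF=1 PC=3
Step 4: PC=3 exec 'JZ 5'. After: A=0 B=1 C=0 D=0 ZF=1 PC=5
Step 5: PC=5 exec 'ADD B, 6'. After: A=0 B=7 C=0 D=0 ZF=0 PC=6
First time PC=6: A=0

0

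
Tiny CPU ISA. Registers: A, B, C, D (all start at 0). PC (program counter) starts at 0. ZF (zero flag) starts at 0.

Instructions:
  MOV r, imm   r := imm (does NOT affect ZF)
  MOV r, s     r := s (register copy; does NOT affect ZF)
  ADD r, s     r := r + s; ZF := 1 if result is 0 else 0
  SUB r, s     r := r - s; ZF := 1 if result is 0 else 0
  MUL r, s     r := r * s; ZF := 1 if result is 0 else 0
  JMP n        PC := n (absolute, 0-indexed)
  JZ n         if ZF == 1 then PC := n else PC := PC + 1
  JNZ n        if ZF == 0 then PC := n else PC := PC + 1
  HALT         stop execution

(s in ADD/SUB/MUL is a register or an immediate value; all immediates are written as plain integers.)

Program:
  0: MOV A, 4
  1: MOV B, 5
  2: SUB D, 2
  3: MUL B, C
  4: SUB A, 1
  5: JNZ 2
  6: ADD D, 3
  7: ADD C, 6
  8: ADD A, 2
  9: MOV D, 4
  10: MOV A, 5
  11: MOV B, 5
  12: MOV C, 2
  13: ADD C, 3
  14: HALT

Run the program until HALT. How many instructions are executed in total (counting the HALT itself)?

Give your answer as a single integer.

Step 1: PC=0 exec 'MOV A, 4'. After: A=4 B=0 C=0 D=0 ZF=0 PC=1
Step 2: PC=1 exec 'MOV B, 5'. After: A=4 B=5 C=0 D=0 ZF=0 PC=2
Step 3: PC=2 exec 'SUB D, 2'. After: A=4 B=5 C=0 D=-2 ZF=0 PC=3
Step 4: PC=3 exec 'MUL B, C'. After: A=4 B=0 C=0 D=-2 ZF=1 PC=4
Step 5: PC=4 exec 'SUB A, 1'. After: A=3 B=0 C=0 D=-2 ZF=0 PC=5
Step 6: PC=5 exec 'JNZ 2'. After: A=3 B=0 C=0 D=-2 ZF=0 PC=2
Step 7: PC=2 exec 'SUB D, 2'. After: A=3 B=0 C=0 D=-4 ZF=0 PC=3
Step 8: PC=3 exec 'MUL B, C'. After: A=3 B=0 C=0 D=-4 ZF=1 PC=4
Step 9: PC=4 exec 'SUB A, 1'. After: A=2 B=0 C=0 D=-4 ZF=0 PC=5
Step 10: PC=5 exec 'JNZ 2'. After: A=2 B=0 C=0 D=-4 ZF=0 PC=2
Step 11: PC=2 exec 'SUB D, 2'. After: A=2 B=0 C=0 D=-6 ZF=0 PC=3
Step 12: PC=3 exec 'MUL B, C'. After: A=2 B=0 C=0 D=-6 ZF=1 PC=4
Step 13: PC=4 exec 'SUB A, 1'. After: A=1 B=0 C=0 D=-6 ZF=0 PC=5
Step 14: PC=5 exec 'JNZ 2'. After: A=1 B=0 C=0 D=-6 ZF=0 PC=2
Step 15: PC=2 exec 'SUB D, 2'. After: A=1 B=0 C=0 D=-8 ZF=0 PC=3
Step 16: PC=3 exec 'MUL B, C'. After: A=1 B=0 C=0 D=-8 ZF=1 PC=4
Step 17: PC=4 exec 'SUB A, 1'. After: A=0 B=0 C=0 D=-8 ZF=1 PC=5
Step 18: PC=5 exec 'JNZ 2'. After: A=0 B=0 C=0 D=-8 ZF=1 PC=6
Step 19: PC=6 exec 'ADD D, 3'. After: A=0 B=0 C=0 D=-5 ZF=0 PC=7
Step 20: PC=7 exec 'ADD C, 6'. After: A=0 B=0 C=6 D=-5 ZF=0 PC=8
Step 21: PC=8 exec 'ADD A, 2'. After: A=2 B=0 C=6 D=-5 ZF=0 PC=9
Step 22: PC=9 exec 'MOV D, 4'. After: A=2 B=0 C=6 D=4 ZF=0 PC=10
Step 23: PC=10 exec 'MOV A, 5'. After: A=5 B=0 C=6 D=4 ZF=0 PC=11
Step 24: PC=11 exec 'MOV B, 5'. After: A=5 B=5 C=6 D=4 ZF=0 PC=12
Step 25: PC=12 exec 'MOV C, 2'. After: A=5 B=5 C=2 D=4 ZF=0 PC=13
Step 26: PC=13 exec 'ADD C, 3'. After: A=5 B=5 C=5 D=4 ZF=0 PC=14
Step 27: PC=14 exec 'HALT'. After: A=5 B=5 C=5 D=4 ZF=0 PC=14 HALTED
Total instructions executed: 27

Answer: 27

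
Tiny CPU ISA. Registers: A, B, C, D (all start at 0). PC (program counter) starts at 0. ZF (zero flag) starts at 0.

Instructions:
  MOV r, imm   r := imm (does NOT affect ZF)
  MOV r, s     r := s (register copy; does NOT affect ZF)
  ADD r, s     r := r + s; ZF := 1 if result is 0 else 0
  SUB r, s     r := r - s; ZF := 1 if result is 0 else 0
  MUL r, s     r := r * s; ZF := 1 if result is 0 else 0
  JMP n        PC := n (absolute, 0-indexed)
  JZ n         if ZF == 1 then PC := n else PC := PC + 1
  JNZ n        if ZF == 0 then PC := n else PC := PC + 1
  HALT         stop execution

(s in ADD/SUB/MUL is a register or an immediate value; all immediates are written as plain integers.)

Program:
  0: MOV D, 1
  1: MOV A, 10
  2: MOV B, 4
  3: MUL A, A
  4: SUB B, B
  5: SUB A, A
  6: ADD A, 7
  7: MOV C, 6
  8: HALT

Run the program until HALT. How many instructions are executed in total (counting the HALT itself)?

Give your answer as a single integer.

Answer: 9

Derivation:
Step 1: PC=0 exec 'MOV D, 1'. After: A=0 B=0 C=0 D=1 ZF=0 PC=1
Step 2: PC=1 exec 'MOV A, 10'. After: A=10 B=0 C=0 D=1 ZF=0 PC=2
Step 3: PC=2 exec 'MOV B, 4'. After: A=10 B=4 C=0 D=1 ZF=0 PC=3
Step 4: PC=3 exec 'MUL A, A'. After: A=100 B=4 C=0 D=1 ZF=0 PC=4
Step 5: PC=4 exec 'SUB B, B'. After: A=100 B=0 C=0 D=1 ZF=1 PC=5
Step 6: PC=5 exec 'SUB A, A'. After: A=0 B=0 C=0 D=1 ZF=1 PC=6
Step 7: PC=6 exec 'ADD A, 7'. After: A=7 B=0 C=0 D=1 ZF=0 PC=7
Step 8: PC=7 exec 'MOV C, 6'. After: A=7 B=0 C=6 D=1 ZF=0 PC=8
Step 9: PC=8 exec 'HALT'. After: A=7 B=0 C=6 D=1 ZF=0 PC=8 HALTED
Total instructions executed: 9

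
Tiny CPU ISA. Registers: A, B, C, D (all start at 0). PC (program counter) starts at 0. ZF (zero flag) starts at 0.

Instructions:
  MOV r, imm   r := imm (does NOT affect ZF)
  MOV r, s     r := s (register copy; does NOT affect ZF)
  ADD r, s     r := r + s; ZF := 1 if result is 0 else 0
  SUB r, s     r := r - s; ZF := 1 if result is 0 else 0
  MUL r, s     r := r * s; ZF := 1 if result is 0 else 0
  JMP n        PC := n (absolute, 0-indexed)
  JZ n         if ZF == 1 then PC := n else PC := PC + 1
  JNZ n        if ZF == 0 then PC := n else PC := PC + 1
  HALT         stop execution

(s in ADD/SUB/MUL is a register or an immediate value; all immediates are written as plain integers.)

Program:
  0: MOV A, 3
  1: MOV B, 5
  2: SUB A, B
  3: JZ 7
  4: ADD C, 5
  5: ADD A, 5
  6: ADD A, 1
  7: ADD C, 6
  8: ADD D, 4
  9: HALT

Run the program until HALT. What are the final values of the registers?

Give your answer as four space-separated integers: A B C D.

Answer: 4 5 11 4

Derivation:
Step 1: PC=0 exec 'MOV A, 3'. After: A=3 B=0 C=0 D=0 ZF=0 PC=1
Step 2: PC=1 exec 'MOV B, 5'. After: A=3 B=5 C=0 D=0 ZF=0 PC=2
Step 3: PC=2 exec 'SUB A, B'. After: A=-2 B=5 C=0 D=0 ZF=0 PC=3
Step 4: PC=3 exec 'JZ 7'. After: A=-2 B=5 C=0 D=0 ZF=0 PC=4
Step 5: PC=4 exec 'ADD C, 5'. After: A=-2 B=5 C=5 D=0 ZF=0 PC=5
Step 6: PC=5 exec 'ADD A, 5'. After: A=3 B=5 C=5 D=0 ZF=0 PC=6
Step 7: PC=6 exec 'ADD A, 1'. After: A=4 B=5 C=5 D=0 ZF=0 PC=7
Step 8: PC=7 exec 'ADD C, 6'. After: A=4 B=5 C=11 D=0 ZF=0 PC=8
Step 9: PC=8 exec 'ADD D, 4'. After: A=4 B=5 C=11 D=4 ZF=0 PC=9
Step 10: PC=9 exec 'HALT'. After: A=4 B=5 C=11 D=4 ZF=0 PC=9 HALTED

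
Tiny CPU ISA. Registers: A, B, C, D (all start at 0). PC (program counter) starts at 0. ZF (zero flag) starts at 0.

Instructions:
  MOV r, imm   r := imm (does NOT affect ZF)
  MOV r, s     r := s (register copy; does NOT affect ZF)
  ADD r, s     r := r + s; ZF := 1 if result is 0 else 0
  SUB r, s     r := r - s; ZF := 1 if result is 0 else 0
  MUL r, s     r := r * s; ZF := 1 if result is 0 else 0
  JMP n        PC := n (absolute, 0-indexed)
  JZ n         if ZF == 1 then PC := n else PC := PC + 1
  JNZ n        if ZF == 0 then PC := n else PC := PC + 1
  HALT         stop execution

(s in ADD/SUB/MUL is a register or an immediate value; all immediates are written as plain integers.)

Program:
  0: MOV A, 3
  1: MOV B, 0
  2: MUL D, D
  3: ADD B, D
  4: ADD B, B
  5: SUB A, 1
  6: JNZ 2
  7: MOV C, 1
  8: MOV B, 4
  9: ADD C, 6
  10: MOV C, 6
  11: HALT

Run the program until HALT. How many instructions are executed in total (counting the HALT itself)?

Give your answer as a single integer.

Step 1: PC=0 exec 'MOV A, 3'. After: A=3 B=0 C=0 D=0 ZF=0 PC=1
Step 2: PC=1 exec 'MOV B, 0'. After: A=3 B=0 C=0 D=0 ZF=0 PC=2
Step 3: PC=2 exec 'MUL D, D'. After: A=3 B=0 C=0 D=0 ZF=1 PC=3
Step 4: PC=3 exec 'ADD B, D'. After: A=3 B=0 C=0 D=0 ZF=1 PC=4
Step 5: PC=4 exec 'ADD B, B'. After: A=3 B=0 C=0 D=0 ZF=1 PC=5
Step 6: PC=5 exec 'SUB A, 1'. After: A=2 B=0 C=0 D=0 ZF=0 PC=6
Step 7: PC=6 exec 'JNZ 2'. After: A=2 B=0 C=0 D=0 ZF=0 PC=2
Step 8: PC=2 exec 'MUL D, D'. After: A=2 B=0 C=0 D=0 ZF=1 PC=3
Step 9: PC=3 exec 'ADD B, D'. After: A=2 B=0 C=0 D=0 ZF=1 PC=4
Step 10: PC=4 exec 'ADD B, B'. After: A=2 B=0 C=0 D=0 ZF=1 PC=5
Step 11: PC=5 exec 'SUB A, 1'. After: A=1 B=0 C=0 D=0 ZF=0 PC=6
Step 12: PC=6 exec 'JNZ 2'. After: A=1 B=0 C=0 D=0 ZF=0 PC=2
Step 13: PC=2 exec 'MUL D, D'. After: A=1 B=0 C=0 D=0 ZF=1 PC=3
Step 14: PC=3 exec 'ADD B, D'. After: A=1 B=0 C=0 D=0 ZF=1 PC=4
Step 15: PC=4 exec 'ADD B, B'. After: A=1 B=0 C=0 D=0 ZF=1 PC=5
Step 16: PC=5 exec 'SUB A, 1'. After: A=0 B=0 C=0 D=0 ZF=1 PC=6
Step 17: PC=6 exec 'JNZ 2'. After: A=0 B=0 C=0 D=0 ZF=1 PC=7
Step 18: PC=7 exec 'MOV C, 1'. After: A=0 B=0 C=1 D=0 ZF=1 PC=8
Step 19: PC=8 exec 'MOV B, 4'. After: A=0 B=4 C=1 D=0 ZF=1 PC=9
Step 20: PC=9 exec 'ADD C, 6'. After: A=0 B=4 C=7 D=0 ZF=0 PC=10
Step 21: PC=10 exec 'MOV C, 6'. After: A=0 B=4 C=6 D=0 ZF=0 PC=11
Step 22: PC=11 exec 'HALT'. After: A=0 B=4 C=6 D=0 ZF=0 PC=11 HALTED
Total instructions executed: 22

Answer: 22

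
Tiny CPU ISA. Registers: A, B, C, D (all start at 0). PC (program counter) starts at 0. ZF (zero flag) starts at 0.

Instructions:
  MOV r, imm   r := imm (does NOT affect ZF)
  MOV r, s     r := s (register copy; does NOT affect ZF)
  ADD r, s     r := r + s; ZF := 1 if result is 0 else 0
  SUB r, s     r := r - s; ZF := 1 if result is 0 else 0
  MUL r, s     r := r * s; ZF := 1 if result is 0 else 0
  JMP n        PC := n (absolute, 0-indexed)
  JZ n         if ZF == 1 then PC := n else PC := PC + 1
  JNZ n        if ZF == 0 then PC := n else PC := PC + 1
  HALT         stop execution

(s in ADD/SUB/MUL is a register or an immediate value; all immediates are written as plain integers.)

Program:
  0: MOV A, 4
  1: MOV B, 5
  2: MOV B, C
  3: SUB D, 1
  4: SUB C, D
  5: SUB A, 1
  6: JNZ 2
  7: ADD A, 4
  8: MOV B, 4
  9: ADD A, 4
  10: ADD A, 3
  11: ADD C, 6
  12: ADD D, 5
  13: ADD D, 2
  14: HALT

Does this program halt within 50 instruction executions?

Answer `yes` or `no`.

Answer: yes

Derivation:
Step 1: PC=0 exec 'MOV A, 4'. After: A=4 B=0 C=0 D=0 ZF=0 PC=1
Step 2: PC=1 exec 'MOV B, 5'. After: A=4 B=5 C=0 D=0 ZF=0 PC=2
Step 3: PC=2 exec 'MOV B, C'. After: A=4 B=0 C=0 D=0 ZF=0 PC=3
Step 4: PC=3 exec 'SUB D, 1'. After: A=4 B=0 C=0 D=-1 ZF=0 PC=4
Step 5: PC=4 exec 'SUB C, D'. After: A=4 B=0 C=1 D=-1 ZF=0 PC=5
Step 6: PC=5 exec 'SUB A, 1'. After: A=3 B=0 C=1 D=-1 ZF=0 PC=6
Step 7: PC=6 exec 'JNZ 2'. After: A=3 B=0 C=1 D=-1 ZF=0 PC=2
Step 8: PC=2 exec 'MOV B, C'. After: A=3 B=1 C=1 D=-1 ZF=0 PC=3
Step 9: PC=3 exec 'SUB D, 1'. After: A=3 B=1 C=1 D=-2 ZF=0 PC=4
Step 10: PC=4 exec 'SUB C, D'. After: A=3 B=1 C=3 D=-2 ZF=0 PC=5
Step 11: PC=5 exec 'SUB A, 1'. After: A=2 B=1 C=3 D=-2 ZF=0 PC=6
Step 12: PC=6 exec 'JNZ 2'. After: A=2 B=1 C=3 D=-2 ZF=0 PC=2
Step 13: PC=2 exec 'MOV B, C'. After: A=2 B=3 C=3 D=-2 ZF=0 PC=3
Step 14: PC=3 exec 'SUB D, 1'. After: A=2 B=3 C=3 D=-3 ZF=0 PC=4
Step 15: PC=4 exec 'SUB C, D'. After: A=2 B=3 C=6 D=-3 ZF=0 PC=5
Step 16: PC=5 exec 'SUB A, 1'. After: A=1 B=3 C=6 D=-3 ZF=0 PC=6
Step 17: PC=6 exec 'JNZ 2'. After: A=1 B=3 C=6 D=-3 ZF=0 PC=2
Step 18: PC=2 exec 'MOV B, C'. After: A=1 B=6 C=6 D=-3 ZF=0 PC=3
Step 19: PC=3 exec 'SUB D, 1'. After: A=1 B=6 C=6 D=-4 ZF=0 PC=4
Step 20: PC=4 exec 'SUB C, D'. After: A=1 B=6 C=10 D=-4 ZF=0 PC=5
Step 21: PC=5 exec 'SUB A, 1'. After: A=0 B=6 C=10 D=-4 ZF=1 PC=6
Step 22: PC=6 exec 'JNZ 2'. After: A=0 B=6 C=10 D=-4 ZF=1 PC=7
Step 23: PC=7 exec 'ADD A, 4'. After: A=4 B=6 C=10 D=-4 ZF=0 PC=8
Step 24: PC=8 exec 'MOV B, 4'. After: A=4 B=4 C=10 D=-4 ZF=0 PC=9
Step 25: PC=9 exec 'ADD A, 4'. After: A=8 B=4 C=10 D=-4 ZF=0 PC=10
Step 26: PC=10 exec 'ADD A, 3'. After: A=11 B=4 C=10 D=-4 ZF=0 PC=11
Step 27: PC=11 exec 'ADD C, 6'. After: A=11 B=4 C=16 D=-4 ZF=0 PC=12
Step 28: PC=12 exec 'ADD D, 5'. After: A=11 B=4 C=16 D=1 ZF=0 PC=13
Step 29: PC=13 exec 'ADD D, 2'. After: A=11 B=4 C=16 D=3 ZF=0 PC=14
Step 30: PC=14 exec 'HALT'. After: A=11 B=4 C=16 D=3 ZF=0 PC=14 HALTED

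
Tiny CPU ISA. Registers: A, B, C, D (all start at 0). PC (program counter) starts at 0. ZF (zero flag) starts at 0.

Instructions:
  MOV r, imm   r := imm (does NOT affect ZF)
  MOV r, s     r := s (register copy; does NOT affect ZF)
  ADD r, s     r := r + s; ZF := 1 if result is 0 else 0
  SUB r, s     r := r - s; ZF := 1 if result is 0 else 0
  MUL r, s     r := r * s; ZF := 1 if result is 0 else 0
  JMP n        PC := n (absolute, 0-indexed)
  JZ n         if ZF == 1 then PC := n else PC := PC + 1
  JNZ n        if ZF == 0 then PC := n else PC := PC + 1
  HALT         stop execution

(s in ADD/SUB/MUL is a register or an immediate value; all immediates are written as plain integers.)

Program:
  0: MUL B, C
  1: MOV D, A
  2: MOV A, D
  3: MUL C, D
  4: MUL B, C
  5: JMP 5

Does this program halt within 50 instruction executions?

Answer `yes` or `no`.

Answer: no

Derivation:
Step 1: PC=0 exec 'MUL B, C'. After: A=0 B=0 C=0 D=0 ZF=1 PC=1
Step 2: PC=1 exec 'MOV D, A'. After: A=0 B=0 C=0 D=0 ZF=1 PC=2
Step 3: PC=2 exec 'MOV A, D'. After: A=0 B=0 C=0 D=0 ZF=1 PC=3
Step 4: PC=3 exec 'MUL C, D'. After: A=0 B=0 C=0 D=0 ZF=1 PC=4
Step 5: PC=4 exec 'MUL B, C'. After: A=0 B=0 C=0 D=0 ZF=1 PC=5
Step 6: PC=5 exec 'JMP 5'. After: A=0 B=0 C=0 D=0 ZF=1 PC=5
State after step 6 equals state after step 5: the program is in a cycle of length 1 and will never halt.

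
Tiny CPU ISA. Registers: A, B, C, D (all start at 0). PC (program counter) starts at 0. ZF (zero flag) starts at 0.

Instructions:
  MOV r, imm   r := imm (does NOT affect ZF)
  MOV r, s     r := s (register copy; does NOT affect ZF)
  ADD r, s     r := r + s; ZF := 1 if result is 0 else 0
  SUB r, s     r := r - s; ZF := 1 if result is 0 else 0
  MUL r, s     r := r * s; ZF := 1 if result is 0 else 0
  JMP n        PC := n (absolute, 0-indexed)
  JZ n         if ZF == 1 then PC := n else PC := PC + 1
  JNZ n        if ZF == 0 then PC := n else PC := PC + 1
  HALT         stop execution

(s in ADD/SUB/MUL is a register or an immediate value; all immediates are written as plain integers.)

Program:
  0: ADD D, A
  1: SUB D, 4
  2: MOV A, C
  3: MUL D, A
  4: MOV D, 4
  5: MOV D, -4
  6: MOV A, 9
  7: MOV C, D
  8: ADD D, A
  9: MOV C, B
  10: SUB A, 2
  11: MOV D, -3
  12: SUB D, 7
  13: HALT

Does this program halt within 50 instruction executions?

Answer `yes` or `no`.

Answer: yes

Derivation:
Step 1: PC=0 exec 'ADD D, A'. After: A=0 B=0 C=0 D=0 ZF=1 PC=1
Step 2: PC=1 exec 'SUB D, 4'. After: A=0 B=0 C=0 D=-4 ZF=0 PC=2
Step 3: PC=2 exec 'MOV A, C'. After: A=0 B=0 C=0 D=-4 ZF=0 PC=3
Step 4: PC=3 exec 'MUL D, A'. After: A=0 B=0 C=0 D=0 ZF=1 PC=4
Step 5: PC=4 exec 'MOV D, 4'. After: A=0 B=0 C=0 D=4 ZF=1 PC=5
Step 6: PC=5 exec 'MOV D, -4'. After: A=0 B=0 C=0 D=-4 ZF=1 PC=6
Step 7: PC=6 exec 'MOV A, 9'. After: A=9 B=0 C=0 D=-4 ZF=1 PC=7
Step 8: PC=7 exec 'MOV C, D'. After: A=9 B=0 C=-4 D=-4 ZF=1 PC=8
Step 9: PC=8 exec 'ADD D, A'. After: A=9 B=0 C=-4 D=5 ZF=0 PC=9
Step 10: PC=9 exec 'MOV C, B'. After: A=9 B=0 C=0 D=5 ZF=0 PC=10
Step 11: PC=10 exec 'SUB A, 2'. After: A=7 B=0 C=0 D=5 ZF=0 PC=11
Step 12: PC=11 exec 'MOV D, -3'. After: A=7 B=0 C=0 D=-3 ZF=0 PC=12
Step 13: PC=12 exec 'SUB D, 7'. After: A=7 B=0 C=0 D=-10 ZF=0 PC=13
Step 14: PC=13 exec 'HALT'. After: A=7 B=0 C=0 D=-10 ZF=0 PC=13 HALTED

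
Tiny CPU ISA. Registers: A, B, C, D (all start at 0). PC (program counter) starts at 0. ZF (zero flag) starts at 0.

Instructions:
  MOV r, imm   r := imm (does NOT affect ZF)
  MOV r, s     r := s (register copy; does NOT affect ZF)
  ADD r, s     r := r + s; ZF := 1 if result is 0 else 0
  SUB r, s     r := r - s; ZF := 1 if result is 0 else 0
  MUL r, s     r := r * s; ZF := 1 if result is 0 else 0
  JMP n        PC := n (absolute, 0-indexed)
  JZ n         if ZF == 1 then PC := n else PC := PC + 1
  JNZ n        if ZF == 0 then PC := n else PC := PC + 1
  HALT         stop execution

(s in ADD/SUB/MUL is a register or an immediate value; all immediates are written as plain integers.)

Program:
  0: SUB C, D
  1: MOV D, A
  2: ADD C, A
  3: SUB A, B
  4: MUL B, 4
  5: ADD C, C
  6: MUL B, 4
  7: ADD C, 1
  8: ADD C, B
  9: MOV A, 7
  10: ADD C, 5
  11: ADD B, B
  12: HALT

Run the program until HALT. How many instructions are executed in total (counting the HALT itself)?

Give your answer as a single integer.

Step 1: PC=0 exec 'SUB C, D'. After: A=0 B=0 C=0 D=0 ZF=1 PC=1
Step 2: PC=1 exec 'MOV D, A'. After: A=0 B=0 C=0 D=0 ZF=1 PC=2
Step 3: PC=2 exec 'ADD C, A'. After: A=0 B=0 C=0 D=0 ZF=1 PC=3
Step 4: PC=3 exec 'SUB A, B'. After: A=0 B=0 C=0 D=0 ZF=1 PC=4
Step 5: PC=4 exec 'MUL B, 4'. After: A=0 B=0 C=0 D=0 ZF=1 PC=5
Step 6: PC=5 exec 'ADD C, C'. After: A=0 B=0 C=0 D=0 ZF=1 PC=6
Step 7: PC=6 exec 'MUL B, 4'. After: A=0 B=0 C=0 D=0 ZF=1 PC=7
Step 8: PC=7 exec 'ADD C, 1'. After: A=0 B=0 C=1 D=0 ZF=0 PC=8
Step 9: PC=8 exec 'ADD C, B'. After: A=0 B=0 C=1 D=0 ZF=0 PC=9
Step 10: PC=9 exec 'MOV A, 7'. After: A=7 B=0 C=1 D=0 ZF=0 PC=10
Step 11: PC=10 exec 'ADD C, 5'. After: A=7 B=0 C=6 D=0 ZF=0 PC=11
Step 12: PC=11 exec 'ADD B, B'. After: A=7 B=0 C=6 D=0 ZF=1 PC=12
Step 13: PC=12 exec 'HALT'. After: A=7 B=0 C=6 D=0 ZF=1 PC=12 HALTED
Total instructions executed: 13

Answer: 13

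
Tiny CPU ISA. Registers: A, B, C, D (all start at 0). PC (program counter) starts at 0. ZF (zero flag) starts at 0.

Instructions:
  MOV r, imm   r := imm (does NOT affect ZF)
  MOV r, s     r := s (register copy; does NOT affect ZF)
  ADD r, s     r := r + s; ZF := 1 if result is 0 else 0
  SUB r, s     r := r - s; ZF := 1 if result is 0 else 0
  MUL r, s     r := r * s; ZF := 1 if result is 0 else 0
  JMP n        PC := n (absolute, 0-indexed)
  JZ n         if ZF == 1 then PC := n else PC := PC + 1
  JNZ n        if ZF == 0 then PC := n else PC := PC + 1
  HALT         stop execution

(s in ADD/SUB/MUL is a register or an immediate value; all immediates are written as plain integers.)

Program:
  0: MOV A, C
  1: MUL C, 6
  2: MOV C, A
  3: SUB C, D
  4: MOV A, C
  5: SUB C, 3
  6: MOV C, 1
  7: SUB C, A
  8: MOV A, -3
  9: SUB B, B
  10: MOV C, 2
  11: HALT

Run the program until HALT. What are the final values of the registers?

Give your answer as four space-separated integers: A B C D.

Answer: -3 0 2 0

Derivation:
Step 1: PC=0 exec 'MOV A, C'. After: A=0 B=0 C=0 D=0 ZF=0 PC=1
Step 2: PC=1 exec 'MUL C, 6'. After: A=0 B=0 C=0 D=0 ZF=1 PC=2
Step 3: PC=2 exec 'MOV C, A'. After: A=0 B=0 C=0 D=0 ZF=1 PC=3
Step 4: PC=3 exec 'SUB C, D'. After: A=0 B=0 C=0 D=0 ZF=1 PC=4
Step 5: PC=4 exec 'MOV A, C'. After: A=0 B=0 C=0 D=0 ZF=1 PC=5
Step 6: PC=5 exec 'SUB C, 3'. After: A=0 B=0 C=-3 D=0 ZF=0 PC=6
Step 7: PC=6 exec 'MOV C, 1'. After: A=0 B=0 C=1 D=0 ZF=0 PC=7
Step 8: PC=7 exec 'SUB C, A'. After: A=0 B=0 C=1 D=0 ZF=0 PC=8
Step 9: PC=8 exec 'MOV A, -3'. After: A=-3 B=0 C=1 D=0 ZF=0 PC=9
Step 10: PC=9 exec 'SUB B, B'. After: A=-3 B=0 C=1 D=0 ZF=1 PC=10
Step 11: PC=10 exec 'MOV C, 2'. After: A=-3 B=0 C=2 D=0 ZF=1 PC=11
Step 12: PC=11 exec 'HALT'. After: A=-3 B=0 C=2 D=0 ZF=1 PC=11 HALTED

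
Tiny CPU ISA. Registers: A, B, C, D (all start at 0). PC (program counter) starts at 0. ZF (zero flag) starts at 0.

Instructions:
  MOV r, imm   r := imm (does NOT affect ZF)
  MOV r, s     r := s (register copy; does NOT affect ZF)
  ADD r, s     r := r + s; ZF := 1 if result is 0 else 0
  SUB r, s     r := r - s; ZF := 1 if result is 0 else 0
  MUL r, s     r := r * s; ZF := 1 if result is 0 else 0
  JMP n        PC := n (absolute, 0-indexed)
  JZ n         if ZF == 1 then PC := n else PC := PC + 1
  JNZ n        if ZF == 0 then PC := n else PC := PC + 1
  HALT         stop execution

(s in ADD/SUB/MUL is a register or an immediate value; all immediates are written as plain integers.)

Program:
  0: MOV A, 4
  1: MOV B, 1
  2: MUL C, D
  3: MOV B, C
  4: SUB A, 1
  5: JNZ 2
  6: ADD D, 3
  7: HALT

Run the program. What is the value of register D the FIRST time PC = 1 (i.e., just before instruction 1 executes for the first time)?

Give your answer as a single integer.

Step 1: PC=0 exec 'MOV A, 4'. After: A=4 B=0 C=0 D=0 ZF=0 PC=1
First time PC=1: D=0

0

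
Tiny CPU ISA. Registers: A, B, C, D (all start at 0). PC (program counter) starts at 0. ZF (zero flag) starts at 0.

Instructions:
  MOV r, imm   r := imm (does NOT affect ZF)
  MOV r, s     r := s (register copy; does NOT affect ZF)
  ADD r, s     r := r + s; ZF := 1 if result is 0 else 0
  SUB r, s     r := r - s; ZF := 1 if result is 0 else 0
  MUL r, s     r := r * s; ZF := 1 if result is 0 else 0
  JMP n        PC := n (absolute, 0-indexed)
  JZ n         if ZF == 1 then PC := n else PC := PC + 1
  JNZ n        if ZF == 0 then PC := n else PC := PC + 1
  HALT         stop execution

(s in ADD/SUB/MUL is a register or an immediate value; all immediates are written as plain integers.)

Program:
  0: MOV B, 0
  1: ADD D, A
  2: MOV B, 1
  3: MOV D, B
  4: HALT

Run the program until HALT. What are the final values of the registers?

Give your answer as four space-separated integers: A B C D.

Answer: 0 1 0 1

Derivation:
Step 1: PC=0 exec 'MOV B, 0'. After: A=0 B=0 C=0 D=0 ZF=0 PC=1
Step 2: PC=1 exec 'ADD D, A'. After: A=0 B=0 C=0 D=0 ZF=1 PC=2
Step 3: PC=2 exec 'MOV B, 1'. After: A=0 B=1 C=0 D=0 ZF=1 PC=3
Step 4: PC=3 exec 'MOV D, B'. After: A=0 B=1 C=0 D=1 ZF=1 PC=4
Step 5: PC=4 exec 'HALT'. After: A=0 B=1 C=0 D=1 ZF=1 PC=4 HALTED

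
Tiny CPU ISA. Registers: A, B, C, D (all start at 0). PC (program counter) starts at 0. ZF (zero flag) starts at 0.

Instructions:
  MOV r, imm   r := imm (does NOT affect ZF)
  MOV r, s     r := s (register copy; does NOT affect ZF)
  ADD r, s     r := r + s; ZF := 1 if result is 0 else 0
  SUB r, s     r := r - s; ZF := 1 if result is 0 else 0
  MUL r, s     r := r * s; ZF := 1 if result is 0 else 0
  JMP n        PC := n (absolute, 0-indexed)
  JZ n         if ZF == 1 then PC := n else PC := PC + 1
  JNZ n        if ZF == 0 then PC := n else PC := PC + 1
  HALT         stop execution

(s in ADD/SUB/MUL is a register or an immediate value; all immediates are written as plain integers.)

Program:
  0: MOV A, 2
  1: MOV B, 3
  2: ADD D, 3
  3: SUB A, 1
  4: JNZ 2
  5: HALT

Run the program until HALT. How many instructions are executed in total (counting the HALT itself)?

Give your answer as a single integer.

Step 1: PC=0 exec 'MOV A, 2'. After: A=2 B=0 C=0 D=0 ZF=0 PC=1
Step 2: PC=1 exec 'MOV B, 3'. After: A=2 B=3 C=0 D=0 ZF=0 PC=2
Step 3: PC=2 exec 'ADD D, 3'. After: A=2 B=3 C=0 D=3 ZF=0 PC=3
Step 4: PC=3 exec 'SUB A, 1'. After: A=1 B=3 C=0 D=3 ZF=0 PC=4
Step 5: PC=4 exec 'JNZ 2'. After: A=1 B=3 C=0 D=3 ZF=0 PC=2
Step 6: PC=2 exec 'ADD D, 3'. After: A=1 B=3 C=0 D=6 ZF=0 PC=3
Step 7: PC=3 exec 'SUB A, 1'. After: A=0 B=3 C=0 D=6 ZF=1 PC=4
Step 8: PC=4 exec 'JNZ 2'. After: A=0 B=3 C=0 D=6 ZF=1 PC=5
Step 9: PC=5 exec 'HALT'. After: A=0 B=3 C=0 D=6 ZF=1 PC=5 HALTED
Total instructions executed: 9

Answer: 9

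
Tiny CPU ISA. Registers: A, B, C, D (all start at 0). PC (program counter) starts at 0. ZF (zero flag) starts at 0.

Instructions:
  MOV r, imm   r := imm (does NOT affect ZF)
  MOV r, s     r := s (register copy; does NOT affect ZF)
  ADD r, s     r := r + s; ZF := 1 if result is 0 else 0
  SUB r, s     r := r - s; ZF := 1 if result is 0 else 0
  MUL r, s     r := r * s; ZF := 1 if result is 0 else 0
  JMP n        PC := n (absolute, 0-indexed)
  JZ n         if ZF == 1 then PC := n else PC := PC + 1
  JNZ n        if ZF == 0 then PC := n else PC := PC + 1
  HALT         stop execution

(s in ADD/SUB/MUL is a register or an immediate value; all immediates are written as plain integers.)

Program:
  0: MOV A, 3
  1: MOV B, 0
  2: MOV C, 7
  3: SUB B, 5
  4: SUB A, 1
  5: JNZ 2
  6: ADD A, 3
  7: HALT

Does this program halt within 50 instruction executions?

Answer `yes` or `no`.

Answer: yes

Derivation:
Step 1: PC=0 exec 'MOV A, 3'. After: A=3 B=0 C=0 D=0 ZF=0 PC=1
Step 2: PC=1 exec 'MOV B, 0'. After: A=3 B=0 C=0 D=0 ZF=0 PC=2
Step 3: PC=2 exec 'MOV C, 7'. After: A=3 B=0 C=7 D=0 ZF=0 PC=3
Step 4: PC=3 exec 'SUB B, 5'. After: A=3 B=-5 C=7 D=0 ZF=0 PC=4
Step 5: PC=4 exec 'SUB A, 1'. After: A=2 B=-5 C=7 D=0 ZF=0 PC=5
Step 6: PC=5 exec 'JNZ 2'. After: A=2 B=-5 C=7 D=0 ZF=0 PC=2
Step 7: PC=2 exec 'MOV C, 7'. After: A=2 B=-5 C=7 D=0 ZF=0 PC=3
Step 8: PC=3 exec 'SUB B, 5'. After: A=2 B=-10 C=7 D=0 ZF=0 PC=4
Step 9: PC=4 exec 'SUB A, 1'. After: A=1 B=-10 C=7 D=0 ZF=0 PC=5
Step 10: PC=5 exec 'JNZ 2'. After: A=1 B=-10 C=7 D=0 ZF=0 PC=2
Step 11: PC=2 exec 'MOV C, 7'. After: A=1 B=-10 C=7 D=0 ZF=0 PC=3
Step 12: PC=3 exec 'SUB B, 5'. After: A=1 B=-15 C=7 D=0 ZF=0 PC=4
Step 13: PC=4 exec 'SUB A, 1'. After: A=0 B=-15 C=7 D=0 ZF=1 PC=5
Step 14: PC=5 exec 'JNZ 2'. After: A=0 B=-15 C=7 D=0 ZF=1 PC=6
Step 15: PC=6 exec 'ADD A, 3'. After: A=3 B=-15 C=7 D=0 ZF=0 PC=7
Step 16: PC=7 exec 'HALT'. After: A=3 B=-15 C=7 D=0 ZF=0 PC=7 HALTED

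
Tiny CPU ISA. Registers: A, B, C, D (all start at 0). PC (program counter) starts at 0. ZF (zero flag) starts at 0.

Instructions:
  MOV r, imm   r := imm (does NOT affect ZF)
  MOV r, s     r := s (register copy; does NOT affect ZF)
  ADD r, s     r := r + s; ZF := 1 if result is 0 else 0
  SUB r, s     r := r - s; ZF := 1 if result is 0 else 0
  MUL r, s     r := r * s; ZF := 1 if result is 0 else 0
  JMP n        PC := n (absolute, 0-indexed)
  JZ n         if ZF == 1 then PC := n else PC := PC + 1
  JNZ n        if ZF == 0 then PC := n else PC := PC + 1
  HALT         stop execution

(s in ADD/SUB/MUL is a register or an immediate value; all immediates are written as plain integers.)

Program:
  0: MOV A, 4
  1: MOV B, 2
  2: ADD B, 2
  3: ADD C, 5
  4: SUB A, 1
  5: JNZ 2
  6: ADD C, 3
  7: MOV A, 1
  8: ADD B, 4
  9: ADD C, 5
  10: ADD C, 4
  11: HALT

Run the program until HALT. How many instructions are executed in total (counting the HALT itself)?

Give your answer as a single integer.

Answer: 24

Derivation:
Step 1: PC=0 exec 'MOV A, 4'. After: A=4 B=0 C=0 D=0 ZF=0 PC=1
Step 2: PC=1 exec 'MOV B, 2'. After: A=4 B=2 C=0 D=0 ZF=0 PC=2
Step 3: PC=2 exec 'ADD B, 2'. After: A=4 B=4 C=0 D=0 ZF=0 PC=3
Step 4: PC=3 exec 'ADD C, 5'. After: A=4 B=4 C=5 D=0 ZF=0 PC=4
Step 5: PC=4 exec 'SUB A, 1'. After: A=3 B=4 C=5 D=0 ZF=0 PC=5
Step 6: PC=5 exec 'JNZ 2'. After: A=3 B=4 C=5 D=0 ZF=0 PC=2
Step 7: PC=2 exec 'ADD B, 2'. After: A=3 B=6 C=5 D=0 ZF=0 PC=3
Step 8: PC=3 exec 'ADD C, 5'. After: A=3 B=6 C=10 D=0 ZF=0 PC=4
Step 9: PC=4 exec 'SUB A, 1'. After: A=2 B=6 C=10 D=0 ZF=0 PC=5
Step 10: PC=5 exec 'JNZ 2'. After: A=2 B=6 C=10 D=0 ZF=0 PC=2
Step 11: PC=2 exec 'ADD B, 2'. After: A=2 B=8 C=10 D=0 ZF=0 PC=3
Step 12: PC=3 exec 'ADD C, 5'. After: A=2 B=8 C=15 D=0 ZF=0 PC=4
Step 13: PC=4 exec 'SUB A, 1'. After: A=1 B=8 C=15 D=0 ZF=0 PC=5
Step 14: PC=5 exec 'JNZ 2'. After: A=1 B=8 C=15 D=0 ZF=0 PC=2
Step 15: PC=2 exec 'ADD B, 2'. After: A=1 B=10 C=15 D=0 ZF=0 PC=3
Step 16: PC=3 exec 'ADD C, 5'. After: A=1 B=10 C=20 D=0 ZF=0 PC=4
Step 17: PC=4 exec 'SUB A, 1'. After: A=0 B=10 C=20 D=0 ZF=1 PC=5
Step 18: PC=5 exec 'JNZ 2'. After: A=0 B=10 C=20 D=0 ZF=1 PC=6
Step 19: PC=6 exec 'ADD C, 3'. After: A=0 B=10 C=23 D=0 ZF=0 PC=7
Step 20: PC=7 exec 'MOV A, 1'. After: A=1 B=10 C=23 D=0 ZF=0 PC=8
Step 21: PC=8 exec 'ADD B, 4'. After: A=1 B=14 C=23 D=0 ZF=0 PC=9
Step 22: PC=9 exec 'ADD C, 5'. After: A=1 B=14 C=28 D=0 ZF=0 PC=10
Step 23: PC=10 exec 'ADD C, 4'. After: A=1 B=14 C=32 D=0 ZF=0 PC=11
Step 24: PC=11 exec 'HALT'. After: A=1 B=14 C=32 D=0 ZF=0 PC=11 HALTED
Total instructions executed: 24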